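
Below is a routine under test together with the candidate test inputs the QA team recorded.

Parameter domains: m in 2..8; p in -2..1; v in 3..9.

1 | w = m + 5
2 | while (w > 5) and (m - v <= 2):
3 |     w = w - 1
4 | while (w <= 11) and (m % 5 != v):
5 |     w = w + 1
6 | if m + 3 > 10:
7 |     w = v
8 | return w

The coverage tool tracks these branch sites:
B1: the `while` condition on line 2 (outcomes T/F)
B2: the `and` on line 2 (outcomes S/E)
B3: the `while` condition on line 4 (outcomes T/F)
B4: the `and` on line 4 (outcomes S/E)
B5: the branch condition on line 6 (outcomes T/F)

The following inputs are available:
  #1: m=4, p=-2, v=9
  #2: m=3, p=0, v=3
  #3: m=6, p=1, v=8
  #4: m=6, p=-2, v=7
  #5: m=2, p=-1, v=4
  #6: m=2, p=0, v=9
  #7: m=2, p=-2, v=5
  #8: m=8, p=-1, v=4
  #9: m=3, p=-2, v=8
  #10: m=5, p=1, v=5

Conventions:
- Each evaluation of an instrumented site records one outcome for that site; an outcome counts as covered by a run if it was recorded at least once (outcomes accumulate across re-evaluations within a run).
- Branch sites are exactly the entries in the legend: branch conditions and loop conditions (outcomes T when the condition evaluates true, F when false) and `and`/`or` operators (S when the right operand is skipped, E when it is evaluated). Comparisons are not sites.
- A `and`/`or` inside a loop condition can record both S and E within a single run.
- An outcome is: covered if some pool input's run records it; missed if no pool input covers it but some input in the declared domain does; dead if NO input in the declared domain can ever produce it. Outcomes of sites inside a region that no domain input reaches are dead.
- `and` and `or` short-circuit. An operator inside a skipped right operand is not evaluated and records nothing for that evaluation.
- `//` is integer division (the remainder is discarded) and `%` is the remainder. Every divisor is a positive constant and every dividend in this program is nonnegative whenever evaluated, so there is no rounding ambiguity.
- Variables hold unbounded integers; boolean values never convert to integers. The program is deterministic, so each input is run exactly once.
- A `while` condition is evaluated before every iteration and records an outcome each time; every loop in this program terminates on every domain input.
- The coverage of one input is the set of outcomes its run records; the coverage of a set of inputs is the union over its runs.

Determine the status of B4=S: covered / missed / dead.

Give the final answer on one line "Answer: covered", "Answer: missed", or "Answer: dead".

B4=S is recorded by pool input(s) 1, 3, 4, 5, 6, 7, 8, 9, 10 -> covered

Answer: covered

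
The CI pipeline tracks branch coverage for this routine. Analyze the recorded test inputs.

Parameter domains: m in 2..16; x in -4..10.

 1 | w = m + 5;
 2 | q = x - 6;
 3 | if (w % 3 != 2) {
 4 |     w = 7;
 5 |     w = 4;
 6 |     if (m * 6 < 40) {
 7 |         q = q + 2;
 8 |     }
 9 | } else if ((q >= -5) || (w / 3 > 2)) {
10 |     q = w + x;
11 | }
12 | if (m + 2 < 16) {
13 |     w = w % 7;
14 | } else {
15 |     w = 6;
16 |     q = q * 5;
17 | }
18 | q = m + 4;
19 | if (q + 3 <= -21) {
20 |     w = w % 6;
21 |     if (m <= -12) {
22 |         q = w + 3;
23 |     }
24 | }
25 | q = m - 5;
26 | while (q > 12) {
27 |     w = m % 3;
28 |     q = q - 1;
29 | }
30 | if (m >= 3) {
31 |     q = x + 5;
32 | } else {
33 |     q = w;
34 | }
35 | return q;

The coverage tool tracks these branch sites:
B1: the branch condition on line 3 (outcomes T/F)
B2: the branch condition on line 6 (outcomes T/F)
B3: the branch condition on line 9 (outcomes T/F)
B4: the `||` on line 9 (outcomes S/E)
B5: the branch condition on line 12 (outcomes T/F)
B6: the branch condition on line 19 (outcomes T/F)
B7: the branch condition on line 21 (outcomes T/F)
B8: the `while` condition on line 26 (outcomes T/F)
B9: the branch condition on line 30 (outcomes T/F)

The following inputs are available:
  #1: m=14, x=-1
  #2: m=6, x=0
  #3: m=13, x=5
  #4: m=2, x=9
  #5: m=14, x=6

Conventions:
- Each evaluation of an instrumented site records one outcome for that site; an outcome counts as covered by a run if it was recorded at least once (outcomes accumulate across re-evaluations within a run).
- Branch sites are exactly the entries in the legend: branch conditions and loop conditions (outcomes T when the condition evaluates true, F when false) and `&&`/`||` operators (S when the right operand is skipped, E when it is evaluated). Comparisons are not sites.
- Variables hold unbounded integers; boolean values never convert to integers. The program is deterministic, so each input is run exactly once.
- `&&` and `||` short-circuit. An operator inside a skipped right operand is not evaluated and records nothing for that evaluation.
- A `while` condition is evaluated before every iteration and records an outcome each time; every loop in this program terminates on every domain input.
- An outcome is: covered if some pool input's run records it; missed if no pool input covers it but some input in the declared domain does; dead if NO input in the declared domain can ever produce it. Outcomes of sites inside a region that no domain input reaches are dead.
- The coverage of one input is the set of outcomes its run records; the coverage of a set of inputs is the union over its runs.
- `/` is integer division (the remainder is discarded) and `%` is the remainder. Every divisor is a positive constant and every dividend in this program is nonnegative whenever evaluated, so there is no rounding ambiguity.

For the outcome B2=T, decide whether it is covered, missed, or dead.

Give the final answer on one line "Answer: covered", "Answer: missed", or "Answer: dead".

B2=T is recorded by pool input(s) 4 -> covered

Answer: covered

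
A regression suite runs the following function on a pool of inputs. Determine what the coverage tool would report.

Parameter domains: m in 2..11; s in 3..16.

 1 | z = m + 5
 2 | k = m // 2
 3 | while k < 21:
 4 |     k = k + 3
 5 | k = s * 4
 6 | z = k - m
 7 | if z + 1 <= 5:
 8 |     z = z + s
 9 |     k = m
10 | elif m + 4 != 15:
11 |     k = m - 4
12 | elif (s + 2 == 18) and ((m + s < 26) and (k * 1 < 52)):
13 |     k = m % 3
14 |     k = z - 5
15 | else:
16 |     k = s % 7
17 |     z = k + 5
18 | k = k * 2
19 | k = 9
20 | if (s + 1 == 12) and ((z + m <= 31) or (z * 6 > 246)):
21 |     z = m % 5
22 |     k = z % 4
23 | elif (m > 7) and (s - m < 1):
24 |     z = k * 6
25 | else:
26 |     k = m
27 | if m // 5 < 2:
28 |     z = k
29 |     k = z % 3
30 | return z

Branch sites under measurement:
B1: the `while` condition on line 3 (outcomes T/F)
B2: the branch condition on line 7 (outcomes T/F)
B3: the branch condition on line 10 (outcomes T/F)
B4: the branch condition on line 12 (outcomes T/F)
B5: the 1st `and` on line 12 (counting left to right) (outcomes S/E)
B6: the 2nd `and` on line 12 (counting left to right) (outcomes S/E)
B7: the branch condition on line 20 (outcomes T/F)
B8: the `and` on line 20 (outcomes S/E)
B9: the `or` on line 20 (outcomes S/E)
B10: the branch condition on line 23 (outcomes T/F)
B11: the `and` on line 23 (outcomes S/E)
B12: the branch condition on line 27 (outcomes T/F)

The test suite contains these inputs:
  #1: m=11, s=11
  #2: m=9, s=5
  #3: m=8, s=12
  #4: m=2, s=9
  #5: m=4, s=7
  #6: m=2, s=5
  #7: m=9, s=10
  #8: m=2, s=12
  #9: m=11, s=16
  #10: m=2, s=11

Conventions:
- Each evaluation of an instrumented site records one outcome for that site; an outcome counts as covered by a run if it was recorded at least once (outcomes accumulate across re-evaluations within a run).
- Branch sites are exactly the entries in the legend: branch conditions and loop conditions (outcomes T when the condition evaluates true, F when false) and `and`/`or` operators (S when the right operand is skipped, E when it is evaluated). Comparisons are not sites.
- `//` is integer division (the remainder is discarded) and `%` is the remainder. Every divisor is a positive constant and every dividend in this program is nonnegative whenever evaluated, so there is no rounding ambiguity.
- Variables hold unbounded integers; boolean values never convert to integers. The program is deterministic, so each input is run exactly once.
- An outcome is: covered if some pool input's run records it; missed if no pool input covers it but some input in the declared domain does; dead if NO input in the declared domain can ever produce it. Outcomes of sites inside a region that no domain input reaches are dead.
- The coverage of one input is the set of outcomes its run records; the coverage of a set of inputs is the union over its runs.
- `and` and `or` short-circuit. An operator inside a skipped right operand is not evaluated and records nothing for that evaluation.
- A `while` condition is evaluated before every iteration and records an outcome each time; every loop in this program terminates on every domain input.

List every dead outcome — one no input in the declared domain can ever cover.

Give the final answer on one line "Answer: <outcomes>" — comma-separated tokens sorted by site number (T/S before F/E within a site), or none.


exhaustive pass over the 140-input domain:
  B4=T: never recorded by any domain input -> dead
  B6=E: never recorded by any domain input -> dead
  reachable outcomes have witnesses, e.g. B1=T (e.g. m=2, s=3), B1=F (e.g. m=2, s=3), B2=T (e.g. m=8, s=3), B2=F (e.g. m=2, s=3)
Answer: B4=T, B6=E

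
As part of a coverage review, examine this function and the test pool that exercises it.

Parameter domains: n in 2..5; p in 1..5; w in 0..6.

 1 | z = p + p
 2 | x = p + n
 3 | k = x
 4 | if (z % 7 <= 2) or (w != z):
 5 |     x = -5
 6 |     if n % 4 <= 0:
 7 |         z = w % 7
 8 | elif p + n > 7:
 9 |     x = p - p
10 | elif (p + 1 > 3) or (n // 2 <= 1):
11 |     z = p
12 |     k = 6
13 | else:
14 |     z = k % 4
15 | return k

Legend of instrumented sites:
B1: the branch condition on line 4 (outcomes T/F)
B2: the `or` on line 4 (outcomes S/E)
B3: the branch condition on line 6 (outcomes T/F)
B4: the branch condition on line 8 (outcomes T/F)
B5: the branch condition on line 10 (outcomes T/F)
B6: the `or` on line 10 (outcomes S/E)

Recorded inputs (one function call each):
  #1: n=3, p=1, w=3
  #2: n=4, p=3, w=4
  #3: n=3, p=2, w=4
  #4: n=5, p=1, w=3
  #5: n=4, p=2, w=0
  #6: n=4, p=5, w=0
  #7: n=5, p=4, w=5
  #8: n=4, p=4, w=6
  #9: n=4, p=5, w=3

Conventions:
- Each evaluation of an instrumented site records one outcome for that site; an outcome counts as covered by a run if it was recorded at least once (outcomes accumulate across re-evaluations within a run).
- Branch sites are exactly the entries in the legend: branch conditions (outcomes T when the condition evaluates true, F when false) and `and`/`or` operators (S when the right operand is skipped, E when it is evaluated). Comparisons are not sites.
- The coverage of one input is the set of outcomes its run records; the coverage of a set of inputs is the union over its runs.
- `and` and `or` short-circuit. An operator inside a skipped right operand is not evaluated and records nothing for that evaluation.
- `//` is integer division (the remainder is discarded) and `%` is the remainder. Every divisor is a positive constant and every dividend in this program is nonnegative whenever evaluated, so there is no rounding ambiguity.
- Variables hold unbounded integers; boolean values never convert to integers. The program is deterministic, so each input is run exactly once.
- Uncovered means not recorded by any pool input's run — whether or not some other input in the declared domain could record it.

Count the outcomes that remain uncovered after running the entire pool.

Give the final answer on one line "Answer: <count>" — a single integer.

input #1, n=3, p=1, w=3: outcomes B1=T, B2=S, B3=F
input #2, n=4, p=3, w=4: outcomes B1=T, B2=E, B3=T
input #3, n=3, p=2, w=4: outcomes B1=F, B2=E, B4=F, B5=T, B6=E
input #4, n=5, p=1, w=3: outcomes B1=T, B2=S, B3=F
input #5, n=4, p=2, w=0: outcomes B1=T, B2=E, B3=T
input #6, n=4, p=5, w=0: outcomes B1=T, B2=E, B3=T
input #7, n=5, p=4, w=5: outcomes B1=T, B2=S, B3=F
input #8, n=4, p=4, w=6: outcomes B1=T, B2=S, B3=T
input #9, n=4, p=5, w=3: outcomes B1=T, B2=E, B3=T
union over the pool: B1=T, B1=F, B2=S, B2=E, B3=T, B3=F, B4=F, B5=T, B6=E
uncovered (3 of 12): B4=T, B5=F, B6=S

Answer: 3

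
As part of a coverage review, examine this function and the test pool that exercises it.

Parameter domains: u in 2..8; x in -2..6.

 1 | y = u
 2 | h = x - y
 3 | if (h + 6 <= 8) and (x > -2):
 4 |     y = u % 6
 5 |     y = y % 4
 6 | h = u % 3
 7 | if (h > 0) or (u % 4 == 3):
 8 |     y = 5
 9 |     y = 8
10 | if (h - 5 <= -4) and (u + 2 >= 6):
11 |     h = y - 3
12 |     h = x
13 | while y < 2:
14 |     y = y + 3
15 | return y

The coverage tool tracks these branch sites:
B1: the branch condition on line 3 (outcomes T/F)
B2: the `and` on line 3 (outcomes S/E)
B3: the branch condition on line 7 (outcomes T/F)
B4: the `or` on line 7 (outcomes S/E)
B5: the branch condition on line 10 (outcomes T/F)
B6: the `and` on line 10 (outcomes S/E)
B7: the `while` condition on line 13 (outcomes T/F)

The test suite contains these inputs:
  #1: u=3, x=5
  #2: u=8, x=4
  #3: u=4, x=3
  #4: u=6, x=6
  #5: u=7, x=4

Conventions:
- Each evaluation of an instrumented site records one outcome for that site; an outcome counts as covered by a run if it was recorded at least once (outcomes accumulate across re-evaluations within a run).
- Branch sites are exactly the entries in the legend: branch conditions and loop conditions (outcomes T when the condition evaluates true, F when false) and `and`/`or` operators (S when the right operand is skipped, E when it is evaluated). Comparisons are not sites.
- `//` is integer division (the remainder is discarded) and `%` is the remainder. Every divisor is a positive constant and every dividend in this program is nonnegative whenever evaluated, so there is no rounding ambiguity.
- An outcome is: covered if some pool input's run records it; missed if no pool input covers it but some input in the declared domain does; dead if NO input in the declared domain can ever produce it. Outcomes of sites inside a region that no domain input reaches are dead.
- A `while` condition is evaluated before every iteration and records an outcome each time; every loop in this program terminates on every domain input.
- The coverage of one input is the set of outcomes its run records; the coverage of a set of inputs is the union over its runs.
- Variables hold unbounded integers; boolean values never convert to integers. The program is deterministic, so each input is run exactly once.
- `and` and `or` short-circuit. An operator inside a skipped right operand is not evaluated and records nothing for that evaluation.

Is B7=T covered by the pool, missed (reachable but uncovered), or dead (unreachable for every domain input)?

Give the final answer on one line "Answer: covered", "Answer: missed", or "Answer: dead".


B7=T is recorded by pool input(s) 4 -> covered
Answer: covered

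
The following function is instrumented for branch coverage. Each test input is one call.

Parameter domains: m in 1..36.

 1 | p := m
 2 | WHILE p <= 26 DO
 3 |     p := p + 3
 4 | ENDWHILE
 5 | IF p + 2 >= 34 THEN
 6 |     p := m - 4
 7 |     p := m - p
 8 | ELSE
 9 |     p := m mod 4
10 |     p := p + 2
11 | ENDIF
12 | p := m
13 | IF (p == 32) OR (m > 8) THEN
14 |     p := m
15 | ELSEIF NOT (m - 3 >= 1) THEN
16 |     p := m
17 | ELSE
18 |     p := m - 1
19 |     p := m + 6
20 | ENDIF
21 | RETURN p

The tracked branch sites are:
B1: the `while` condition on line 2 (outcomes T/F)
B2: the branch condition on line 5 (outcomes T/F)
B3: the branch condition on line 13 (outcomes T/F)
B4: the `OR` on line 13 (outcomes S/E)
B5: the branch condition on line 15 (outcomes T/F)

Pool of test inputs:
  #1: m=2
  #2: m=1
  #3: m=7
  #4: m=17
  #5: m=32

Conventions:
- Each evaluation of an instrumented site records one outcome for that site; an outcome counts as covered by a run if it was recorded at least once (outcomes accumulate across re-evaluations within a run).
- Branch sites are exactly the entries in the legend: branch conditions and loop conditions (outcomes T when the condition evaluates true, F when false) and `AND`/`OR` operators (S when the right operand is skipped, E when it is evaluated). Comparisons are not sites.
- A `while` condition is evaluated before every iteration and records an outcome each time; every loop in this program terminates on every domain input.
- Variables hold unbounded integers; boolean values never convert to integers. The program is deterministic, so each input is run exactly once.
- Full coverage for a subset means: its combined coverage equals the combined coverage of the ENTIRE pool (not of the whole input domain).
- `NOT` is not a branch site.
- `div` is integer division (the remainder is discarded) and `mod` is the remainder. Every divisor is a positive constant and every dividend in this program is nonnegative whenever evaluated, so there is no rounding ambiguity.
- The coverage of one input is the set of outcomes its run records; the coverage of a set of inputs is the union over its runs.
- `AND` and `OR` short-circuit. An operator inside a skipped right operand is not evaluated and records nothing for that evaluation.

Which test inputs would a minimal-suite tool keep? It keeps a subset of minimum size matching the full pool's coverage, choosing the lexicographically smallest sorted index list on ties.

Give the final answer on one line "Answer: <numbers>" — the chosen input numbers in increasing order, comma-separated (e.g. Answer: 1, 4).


test 1 (m=2) fires B1->T, B1->T, B1->T, B1->T, B1->T, B1->T, B1->T, B1->T, B1->T, B1->F, B2->F, B4->E, B3->F, B5->T; hits B1=T, B1=F, B2=F, B3=F, B4=E, B5=T
test 2 (m=1) fires B1->T, B1->T, B1->T, B1->T, B1->T, B1->T, B1->T, B1->T, B1->T, B1->F, B2->F, B4->E, B3->F, B5->T; hits B1=T, B1=F, B2=F, B3=F, B4=E, B5=T
test 3 (m=7) fires B1->T, B1->T, B1->T, B1->T, B1->T, B1->T, B1->T, B1->F, B2->F, B4->E, B3->F, B5->F; hits B1=T, B1=F, B2=F, B3=F, B4=E, B5=F
test 4 (m=17) fires B1->T, B1->T, B1->T, B1->T, B1->F, B2->F, B4->E, B3->T; hits B1=T, B1=F, B2=F, B3=T, B4=E
test 5 (m=32) fires B1->F, B2->T, B4->S, B3->T; hits B1=F, B2=T, B3=T, B4=S
union over all inputs: B1=T, B1=F, B2=T, B2=F, B3=T, B3=F, B4=S, B4=E, B5=T, B5=F (10 outcomes)
checked all size-1 subsets: none covers 10 outcomes (max 6/10)
checked all size-2 subsets: none covers 10 outcomes (max 9/10)
size 3: inputs {1, 3, 5} cover all 10 outcomes, and no lexicographically smaller subset of this size does
Answer: 1, 3, 5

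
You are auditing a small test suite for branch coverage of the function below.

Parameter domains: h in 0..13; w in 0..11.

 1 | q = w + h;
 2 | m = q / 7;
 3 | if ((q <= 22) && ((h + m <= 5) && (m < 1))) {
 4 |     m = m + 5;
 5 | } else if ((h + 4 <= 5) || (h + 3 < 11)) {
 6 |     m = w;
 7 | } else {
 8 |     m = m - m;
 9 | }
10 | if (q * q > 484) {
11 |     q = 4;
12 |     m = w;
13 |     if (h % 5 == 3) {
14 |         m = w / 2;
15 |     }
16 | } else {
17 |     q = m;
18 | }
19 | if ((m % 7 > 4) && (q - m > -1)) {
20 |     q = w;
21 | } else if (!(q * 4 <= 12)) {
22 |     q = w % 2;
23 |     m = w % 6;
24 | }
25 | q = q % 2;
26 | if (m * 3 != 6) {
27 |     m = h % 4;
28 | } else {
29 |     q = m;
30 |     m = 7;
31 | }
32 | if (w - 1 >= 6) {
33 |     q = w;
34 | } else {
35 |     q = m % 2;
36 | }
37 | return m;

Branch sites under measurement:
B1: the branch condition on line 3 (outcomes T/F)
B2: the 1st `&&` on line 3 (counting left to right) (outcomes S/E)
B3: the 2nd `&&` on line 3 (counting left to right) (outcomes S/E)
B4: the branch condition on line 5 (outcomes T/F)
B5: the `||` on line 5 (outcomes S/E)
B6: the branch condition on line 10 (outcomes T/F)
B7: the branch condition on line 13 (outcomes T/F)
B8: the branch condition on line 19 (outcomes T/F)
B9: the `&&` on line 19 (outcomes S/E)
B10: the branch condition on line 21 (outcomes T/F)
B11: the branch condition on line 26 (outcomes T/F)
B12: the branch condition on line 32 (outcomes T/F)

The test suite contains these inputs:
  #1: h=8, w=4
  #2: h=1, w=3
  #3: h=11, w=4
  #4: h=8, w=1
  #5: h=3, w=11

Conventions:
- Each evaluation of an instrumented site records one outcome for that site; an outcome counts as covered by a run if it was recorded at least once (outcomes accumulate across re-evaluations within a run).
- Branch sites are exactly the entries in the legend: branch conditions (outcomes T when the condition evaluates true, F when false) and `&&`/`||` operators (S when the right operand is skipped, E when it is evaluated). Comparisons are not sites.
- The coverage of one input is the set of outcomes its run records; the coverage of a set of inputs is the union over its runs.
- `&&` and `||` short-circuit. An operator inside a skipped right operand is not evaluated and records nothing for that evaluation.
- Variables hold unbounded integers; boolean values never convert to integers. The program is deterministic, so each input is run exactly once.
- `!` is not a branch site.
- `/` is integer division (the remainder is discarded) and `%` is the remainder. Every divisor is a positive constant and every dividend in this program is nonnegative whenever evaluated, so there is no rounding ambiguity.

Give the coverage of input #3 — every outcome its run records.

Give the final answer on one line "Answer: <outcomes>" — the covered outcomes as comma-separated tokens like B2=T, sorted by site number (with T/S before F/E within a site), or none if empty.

Event log for input #3 (h=11, w=4):
  B2->E, B3->S, B1->F, B5->E, B4->F, B6->F, B9->S, B8->F, B10->F, B11->T
  B12->F
collecting distinct outcomes: B1=F, B2=E, B3=S, B4=F, B5=E, B6=F, B8=F, B9=S, B10=F, B11=T, B12=F

Answer: B1=F, B2=E, B3=S, B4=F, B5=E, B6=F, B8=F, B9=S, B10=F, B11=T, B12=F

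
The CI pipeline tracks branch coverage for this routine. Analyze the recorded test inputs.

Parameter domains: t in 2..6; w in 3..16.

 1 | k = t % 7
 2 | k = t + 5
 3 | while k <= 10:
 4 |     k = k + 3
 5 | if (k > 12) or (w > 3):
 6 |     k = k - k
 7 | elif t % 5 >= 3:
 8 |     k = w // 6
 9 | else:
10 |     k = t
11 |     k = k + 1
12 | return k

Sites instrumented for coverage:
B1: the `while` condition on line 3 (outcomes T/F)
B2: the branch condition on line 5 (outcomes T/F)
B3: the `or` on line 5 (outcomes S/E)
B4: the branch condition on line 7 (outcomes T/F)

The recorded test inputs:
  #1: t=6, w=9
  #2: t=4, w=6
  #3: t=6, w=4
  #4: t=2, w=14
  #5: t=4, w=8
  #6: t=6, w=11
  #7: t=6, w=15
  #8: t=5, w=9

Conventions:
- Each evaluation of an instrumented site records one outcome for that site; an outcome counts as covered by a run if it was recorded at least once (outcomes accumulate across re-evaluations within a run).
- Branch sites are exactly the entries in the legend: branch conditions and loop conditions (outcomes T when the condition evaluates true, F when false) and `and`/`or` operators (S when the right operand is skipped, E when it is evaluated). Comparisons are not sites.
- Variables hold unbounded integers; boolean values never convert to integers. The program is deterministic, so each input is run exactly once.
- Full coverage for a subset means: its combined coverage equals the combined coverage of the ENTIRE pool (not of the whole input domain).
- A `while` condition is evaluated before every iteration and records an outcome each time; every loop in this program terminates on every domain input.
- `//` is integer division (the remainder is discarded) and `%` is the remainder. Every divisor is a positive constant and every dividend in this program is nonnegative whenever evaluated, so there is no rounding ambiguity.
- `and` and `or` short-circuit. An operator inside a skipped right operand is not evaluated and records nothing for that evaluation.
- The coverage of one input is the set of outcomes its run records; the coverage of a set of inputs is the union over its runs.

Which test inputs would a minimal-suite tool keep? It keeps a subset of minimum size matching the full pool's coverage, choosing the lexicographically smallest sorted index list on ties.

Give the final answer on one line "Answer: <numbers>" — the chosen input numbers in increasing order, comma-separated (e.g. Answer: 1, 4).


run #1 (t=6, w=9) records B1=F, B2=T, B3=E
run #2 (t=4, w=6) records B1=T, B1=F, B2=T, B3=E
run #3 (t=6, w=4) records B1=F, B2=T, B3=E
run #4 (t=2, w=14) records B1=T, B1=F, B2=T, B3=S
run #5 (t=4, w=8) records B1=T, B1=F, B2=T, B3=E
run #6 (t=6, w=11) records B1=F, B2=T, B3=E
run #7 (t=6, w=15) records B1=F, B2=T, B3=E
run #8 (t=5, w=9) records B1=T, B1=F, B2=T, B3=S
together the pool reaches 5 outcomes: B1=T, B1=F, B2=T, B3=S, B3=E
size 1 is not enough: best union over all size-1 subsets is 4/5
at size 2, {1, 4} reaches all 5 outcomes; every lexicographically earlier size-2 subset fails
Answer: 1, 4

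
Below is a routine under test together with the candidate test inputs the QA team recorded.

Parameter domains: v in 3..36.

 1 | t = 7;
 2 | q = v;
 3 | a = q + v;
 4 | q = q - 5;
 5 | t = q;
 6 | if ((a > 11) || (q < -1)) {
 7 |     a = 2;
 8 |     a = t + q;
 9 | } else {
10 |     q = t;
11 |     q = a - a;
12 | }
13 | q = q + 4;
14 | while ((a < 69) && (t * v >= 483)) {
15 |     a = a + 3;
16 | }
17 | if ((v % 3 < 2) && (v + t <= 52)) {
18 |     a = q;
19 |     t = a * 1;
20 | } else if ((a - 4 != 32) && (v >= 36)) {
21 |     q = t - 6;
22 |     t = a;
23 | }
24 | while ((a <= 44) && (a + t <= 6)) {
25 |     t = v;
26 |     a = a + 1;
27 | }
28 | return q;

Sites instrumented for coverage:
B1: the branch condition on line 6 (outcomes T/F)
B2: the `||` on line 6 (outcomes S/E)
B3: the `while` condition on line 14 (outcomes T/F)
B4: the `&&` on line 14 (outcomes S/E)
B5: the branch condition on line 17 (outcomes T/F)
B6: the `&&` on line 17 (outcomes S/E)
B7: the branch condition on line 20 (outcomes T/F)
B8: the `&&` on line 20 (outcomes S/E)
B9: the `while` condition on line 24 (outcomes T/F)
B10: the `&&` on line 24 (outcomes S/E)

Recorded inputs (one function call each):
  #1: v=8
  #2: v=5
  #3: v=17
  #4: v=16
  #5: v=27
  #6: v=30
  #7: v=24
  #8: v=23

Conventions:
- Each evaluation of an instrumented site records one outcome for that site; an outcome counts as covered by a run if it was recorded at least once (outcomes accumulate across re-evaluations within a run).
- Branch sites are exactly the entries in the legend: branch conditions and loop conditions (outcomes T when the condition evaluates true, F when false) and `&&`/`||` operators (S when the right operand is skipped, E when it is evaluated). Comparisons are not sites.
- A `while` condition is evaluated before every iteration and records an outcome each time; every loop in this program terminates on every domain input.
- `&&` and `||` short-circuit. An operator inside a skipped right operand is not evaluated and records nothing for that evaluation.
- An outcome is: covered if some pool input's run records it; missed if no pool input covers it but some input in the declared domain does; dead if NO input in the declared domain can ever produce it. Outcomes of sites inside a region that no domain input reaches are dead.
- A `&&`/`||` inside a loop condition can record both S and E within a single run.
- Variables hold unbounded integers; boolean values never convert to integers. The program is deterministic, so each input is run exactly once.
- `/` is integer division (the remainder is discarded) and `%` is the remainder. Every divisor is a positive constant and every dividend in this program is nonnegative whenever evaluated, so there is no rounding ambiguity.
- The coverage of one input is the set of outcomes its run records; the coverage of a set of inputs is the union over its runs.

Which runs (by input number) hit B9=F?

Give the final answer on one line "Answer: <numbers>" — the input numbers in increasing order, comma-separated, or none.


input #1 (v=8): produces B9=F
input #2 (v=5): produces B9=F
input #3 (v=17): produces B9=F
input #4 (v=16): produces B9=F
input #5 (v=27): produces B9=F
input #6 (v=30): produces B9=F
input #7 (v=24): produces B9=F
input #8 (v=23): produces B9=F
Answer: 1, 2, 3, 4, 5, 6, 7, 8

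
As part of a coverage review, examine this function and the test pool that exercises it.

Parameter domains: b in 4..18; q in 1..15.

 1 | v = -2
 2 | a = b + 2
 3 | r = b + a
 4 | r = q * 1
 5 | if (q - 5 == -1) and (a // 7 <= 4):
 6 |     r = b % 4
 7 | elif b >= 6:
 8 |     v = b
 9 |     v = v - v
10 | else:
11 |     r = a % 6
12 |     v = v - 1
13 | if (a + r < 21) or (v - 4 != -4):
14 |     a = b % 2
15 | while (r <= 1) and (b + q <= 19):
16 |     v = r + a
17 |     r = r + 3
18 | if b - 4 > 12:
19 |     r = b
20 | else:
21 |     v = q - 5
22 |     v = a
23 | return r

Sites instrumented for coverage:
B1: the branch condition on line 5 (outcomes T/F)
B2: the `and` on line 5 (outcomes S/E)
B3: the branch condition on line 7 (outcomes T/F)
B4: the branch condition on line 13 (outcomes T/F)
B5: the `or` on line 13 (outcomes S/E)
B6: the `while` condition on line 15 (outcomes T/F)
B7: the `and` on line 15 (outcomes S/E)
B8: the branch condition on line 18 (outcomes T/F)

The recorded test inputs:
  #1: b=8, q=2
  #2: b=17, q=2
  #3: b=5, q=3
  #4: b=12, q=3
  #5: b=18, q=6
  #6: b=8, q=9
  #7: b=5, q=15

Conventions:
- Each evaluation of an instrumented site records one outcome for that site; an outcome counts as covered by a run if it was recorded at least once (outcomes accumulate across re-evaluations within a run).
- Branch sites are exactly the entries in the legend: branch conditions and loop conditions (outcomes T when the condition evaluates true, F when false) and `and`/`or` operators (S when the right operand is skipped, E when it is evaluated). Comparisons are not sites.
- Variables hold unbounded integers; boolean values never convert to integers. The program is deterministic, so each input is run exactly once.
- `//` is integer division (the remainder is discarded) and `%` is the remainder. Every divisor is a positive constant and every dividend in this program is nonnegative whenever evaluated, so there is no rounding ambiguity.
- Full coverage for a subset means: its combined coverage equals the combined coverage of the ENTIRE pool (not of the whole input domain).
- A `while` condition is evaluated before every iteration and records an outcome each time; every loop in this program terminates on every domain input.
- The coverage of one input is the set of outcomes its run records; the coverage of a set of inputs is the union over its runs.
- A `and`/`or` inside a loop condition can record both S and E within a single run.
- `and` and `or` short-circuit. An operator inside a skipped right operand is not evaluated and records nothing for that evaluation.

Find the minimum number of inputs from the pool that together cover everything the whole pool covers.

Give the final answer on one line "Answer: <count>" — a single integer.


run #1 (b=8, q=2) runs B2->S, B1->F, B3->T, B5->S, B4->T, B7->S, B6->F, B8->F; records B1=F, B2=S, B3=T, B4=T, B5=S, B6=F, B7=S, B8=F
run #2 (b=17, q=2) runs B2->S, B1->F, B3->T, B5->E, B4->F, B7->S, B6->F, B8->T; records B1=F, B2=S, B3=T, B4=F, B5=E, B6=F, B7=S, B8=T
run #3 (b=5, q=3) runs B2->S, B1->F, B3->F, B5->S, B4->T, B7->E, B6->T, B7->S, B6->F, B8->F; records B1=F, B2=S, B3=F, B4=T, B5=S, B6=T, B6=F, B7=S, B7=E, B8=F
run #4 (b=12, q=3) runs B2->S, B1->F, B3->T, B5->S, B4->T, B7->S, B6->F, B8->F; records B1=F, B2=S, B3=T, B4=T, B5=S, B6=F, B7=S, B8=F
run #5 (b=18, q=6) runs B2->S, B1->F, B3->T, B5->E, B4->F, B7->S, B6->F, B8->T; records B1=F, B2=S, B3=T, B4=F, B5=E, B6=F, B7=S, B8=T
run #6 (b=8, q=9) runs B2->S, B1->F, B3->T, B5->S, B4->T, B7->S, B6->F, B8->F; records B1=F, B2=S, B3=T, B4=T, B5=S, B6=F, B7=S, B8=F
run #7 (b=5, q=15) runs B2->S, B1->F, B3->F, B5->S, B4->T, B7->E, B6->F, B8->F; records B1=F, B2=S, B3=F, B4=T, B5=S, B6=F, B7=E, B8=F
the full pool covers 14 outcomes: B1=F, B2=S, B3=T, B3=F, B4=T, B4=F, B5=S, B5=E, B6=T, B6=F, B7=S, B7=E, B8=T, B8=F
every size-1 subset falls short of the 14 outcomes (best: 10/14)
size 2: inputs {2, 3} cover all 14 outcomes, and no lexicographically smaller subset of this size does
Answer: 2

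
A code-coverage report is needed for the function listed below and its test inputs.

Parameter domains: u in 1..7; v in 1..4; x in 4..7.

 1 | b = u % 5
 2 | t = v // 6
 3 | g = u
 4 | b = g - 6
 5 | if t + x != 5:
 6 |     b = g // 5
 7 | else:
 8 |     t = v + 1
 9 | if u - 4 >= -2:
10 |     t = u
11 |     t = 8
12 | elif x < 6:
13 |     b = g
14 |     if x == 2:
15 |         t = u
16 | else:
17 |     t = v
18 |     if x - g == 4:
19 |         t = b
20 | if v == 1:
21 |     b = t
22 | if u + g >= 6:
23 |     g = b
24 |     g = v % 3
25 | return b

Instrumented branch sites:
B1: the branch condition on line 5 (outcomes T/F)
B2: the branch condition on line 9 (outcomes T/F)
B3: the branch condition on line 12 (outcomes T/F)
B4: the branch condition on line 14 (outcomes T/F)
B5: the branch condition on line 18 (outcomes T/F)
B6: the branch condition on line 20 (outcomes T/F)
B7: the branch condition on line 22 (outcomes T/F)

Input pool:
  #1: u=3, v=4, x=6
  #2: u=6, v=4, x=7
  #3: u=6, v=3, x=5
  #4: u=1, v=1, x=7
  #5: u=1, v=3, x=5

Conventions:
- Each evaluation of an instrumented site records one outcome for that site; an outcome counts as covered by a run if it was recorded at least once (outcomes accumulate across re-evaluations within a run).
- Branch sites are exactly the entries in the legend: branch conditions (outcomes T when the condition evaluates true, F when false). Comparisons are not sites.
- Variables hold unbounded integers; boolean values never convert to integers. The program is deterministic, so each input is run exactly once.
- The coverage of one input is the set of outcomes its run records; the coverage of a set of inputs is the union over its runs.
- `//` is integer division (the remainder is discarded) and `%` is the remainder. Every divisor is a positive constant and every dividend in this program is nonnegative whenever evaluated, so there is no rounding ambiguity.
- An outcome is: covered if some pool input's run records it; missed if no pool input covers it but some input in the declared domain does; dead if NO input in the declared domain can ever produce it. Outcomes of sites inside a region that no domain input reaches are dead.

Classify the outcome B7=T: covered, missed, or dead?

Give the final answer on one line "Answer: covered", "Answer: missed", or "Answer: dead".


B7=T is recorded by pool input(s) 1, 2, 3 -> covered
Answer: covered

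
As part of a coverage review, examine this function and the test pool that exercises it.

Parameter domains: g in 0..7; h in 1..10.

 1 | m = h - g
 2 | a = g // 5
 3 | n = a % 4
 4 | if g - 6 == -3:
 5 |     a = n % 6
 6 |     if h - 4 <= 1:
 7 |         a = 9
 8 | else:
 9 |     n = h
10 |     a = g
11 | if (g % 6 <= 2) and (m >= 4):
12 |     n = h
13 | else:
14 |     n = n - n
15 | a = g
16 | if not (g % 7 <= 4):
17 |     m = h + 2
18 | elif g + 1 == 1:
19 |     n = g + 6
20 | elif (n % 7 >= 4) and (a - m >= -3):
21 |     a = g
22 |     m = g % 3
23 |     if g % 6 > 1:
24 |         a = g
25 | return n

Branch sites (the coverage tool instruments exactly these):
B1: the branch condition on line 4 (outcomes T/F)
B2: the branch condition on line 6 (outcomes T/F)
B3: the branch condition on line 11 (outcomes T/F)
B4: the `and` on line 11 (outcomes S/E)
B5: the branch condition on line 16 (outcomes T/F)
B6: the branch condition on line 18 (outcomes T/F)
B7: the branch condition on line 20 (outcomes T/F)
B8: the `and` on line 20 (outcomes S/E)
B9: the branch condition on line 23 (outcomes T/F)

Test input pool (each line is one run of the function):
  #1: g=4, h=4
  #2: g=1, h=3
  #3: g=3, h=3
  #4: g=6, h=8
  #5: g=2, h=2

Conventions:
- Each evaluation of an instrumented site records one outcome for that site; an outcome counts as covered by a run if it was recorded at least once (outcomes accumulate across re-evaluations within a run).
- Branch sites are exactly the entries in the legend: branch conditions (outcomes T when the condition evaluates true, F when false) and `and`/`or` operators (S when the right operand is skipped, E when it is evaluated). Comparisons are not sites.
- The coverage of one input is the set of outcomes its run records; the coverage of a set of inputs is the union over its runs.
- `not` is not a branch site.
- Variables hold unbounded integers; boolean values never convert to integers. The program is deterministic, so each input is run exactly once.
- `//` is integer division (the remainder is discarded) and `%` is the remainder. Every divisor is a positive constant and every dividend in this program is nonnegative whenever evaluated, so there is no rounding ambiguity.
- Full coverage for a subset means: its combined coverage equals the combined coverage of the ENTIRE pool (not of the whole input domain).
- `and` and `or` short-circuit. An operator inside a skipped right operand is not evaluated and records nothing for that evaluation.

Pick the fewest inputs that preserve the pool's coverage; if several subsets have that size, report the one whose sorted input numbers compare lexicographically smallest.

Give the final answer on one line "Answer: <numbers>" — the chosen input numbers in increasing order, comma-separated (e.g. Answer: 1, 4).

test 1 (g=4, h=4) fires B1->F, B4->S, B3->F, B5->F, B6->F, B8->S, B7->F; hits B1=F, B3=F, B4=S, B5=F, B6=F, B7=F, B8=S
test 2 (g=1, h=3) fires B1->F, B4->E, B3->F, B5->F, B6->F, B8->S, B7->F; hits B1=F, B3=F, B4=E, B5=F, B6=F, B7=F, B8=S
test 3 (g=3, h=3) fires B1->T, B2->T, B4->S, B3->F, B5->F, B6->F, B8->S, B7->F; hits B1=T, B2=T, B3=F, B4=S, B5=F, B6=F, B7=F, B8=S
test 4 (g=6, h=8) fires B1->F, B4->E, B3->F, B5->T; hits B1=F, B3=F, B4=E, B5=T
test 5 (g=2, h=2) fires B1->F, B4->E, B3->F, B5->F, B6->F, B8->S, B7->F; hits B1=F, B3=F, B4=E, B5=F, B6=F, B7=F, B8=S
union over all inputs: B1=T, B1=F, B2=T, B3=F, B4=S, B4=E, B5=T, B5=F, B6=F, B7=F, B8=S (11 outcomes)
size 1 is not enough: best union over all size-1 subsets is 8/11
the canonical winner is {3, 4}: size 2, full 11-outcome coverage, earliest index list among size-2 covers

Answer: 3, 4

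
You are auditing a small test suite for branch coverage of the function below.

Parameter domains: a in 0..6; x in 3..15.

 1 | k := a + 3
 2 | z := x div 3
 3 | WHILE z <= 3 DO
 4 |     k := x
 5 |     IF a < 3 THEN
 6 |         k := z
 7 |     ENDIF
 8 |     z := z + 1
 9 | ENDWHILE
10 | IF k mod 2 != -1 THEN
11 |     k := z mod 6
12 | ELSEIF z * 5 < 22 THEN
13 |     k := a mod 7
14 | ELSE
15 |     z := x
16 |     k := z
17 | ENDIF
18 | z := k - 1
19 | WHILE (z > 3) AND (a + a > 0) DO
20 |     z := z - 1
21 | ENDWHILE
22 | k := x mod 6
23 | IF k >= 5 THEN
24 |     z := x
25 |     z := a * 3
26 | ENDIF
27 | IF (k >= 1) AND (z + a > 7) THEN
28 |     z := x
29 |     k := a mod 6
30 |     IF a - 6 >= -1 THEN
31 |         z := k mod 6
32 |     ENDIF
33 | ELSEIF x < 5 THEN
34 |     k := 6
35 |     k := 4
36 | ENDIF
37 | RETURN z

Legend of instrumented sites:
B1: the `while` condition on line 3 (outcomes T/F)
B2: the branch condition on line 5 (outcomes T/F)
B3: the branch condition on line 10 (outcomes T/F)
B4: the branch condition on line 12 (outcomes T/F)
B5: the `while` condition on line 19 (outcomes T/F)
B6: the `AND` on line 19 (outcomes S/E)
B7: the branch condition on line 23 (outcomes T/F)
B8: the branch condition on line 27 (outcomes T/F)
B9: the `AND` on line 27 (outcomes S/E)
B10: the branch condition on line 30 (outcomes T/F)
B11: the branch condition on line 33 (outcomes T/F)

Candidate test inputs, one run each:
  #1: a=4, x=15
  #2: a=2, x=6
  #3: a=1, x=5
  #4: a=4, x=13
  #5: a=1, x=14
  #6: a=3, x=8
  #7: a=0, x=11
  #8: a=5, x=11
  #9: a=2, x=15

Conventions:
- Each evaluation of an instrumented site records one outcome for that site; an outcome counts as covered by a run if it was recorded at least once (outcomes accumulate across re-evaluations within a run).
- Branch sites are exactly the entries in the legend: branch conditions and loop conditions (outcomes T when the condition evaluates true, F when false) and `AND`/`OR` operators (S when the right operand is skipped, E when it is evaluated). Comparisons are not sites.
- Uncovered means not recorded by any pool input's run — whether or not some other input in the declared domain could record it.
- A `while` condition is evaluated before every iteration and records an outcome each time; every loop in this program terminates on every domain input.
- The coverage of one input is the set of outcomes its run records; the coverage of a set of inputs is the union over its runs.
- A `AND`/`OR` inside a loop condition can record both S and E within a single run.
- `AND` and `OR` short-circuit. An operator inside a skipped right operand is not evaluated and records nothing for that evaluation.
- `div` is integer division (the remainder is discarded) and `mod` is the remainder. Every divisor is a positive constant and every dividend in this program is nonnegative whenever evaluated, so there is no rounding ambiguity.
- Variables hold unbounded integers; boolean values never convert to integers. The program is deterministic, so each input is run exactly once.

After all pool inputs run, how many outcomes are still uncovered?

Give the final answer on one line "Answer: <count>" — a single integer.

run #1 (a=4, x=15) runs B1->F, B3->T, B6->E, B5->T, B6->S, B5->F, B7->F, B9->E, B8->F, B11->F; records B1=F, B3=T, B5=T, B5=F, B6=S, B6=E, B7=F, B8=F, B9=E, B11=F
run #2 (a=2, x=6) runs B1->T, B2->T, B1->T, B2->T, B1->F, B3->T, B6->S, B5->F, B7->F, B9->S, B8->F, B11->F; records B1=T, B1=F, B2=T, B3=T, B5=F, B6=S, B7=F, B8=F, B9=S, B11=F
run #3 (a=1, x=5) runs B1->T, B2->T, B1->T, B2->T, B1->T, B2->T, B1->F, B3->T, B6->S, B5->F, B7->T, B9->E, B8->F, B11->F; records B1=T, B1=F, B2=T, B3=T, B5=F, B6=S, B7=T, B8=F, B9=E, B11=F
run #4 (a=4, x=13) runs B1->F, B3->T, B6->S, B5->F, B7->F, B9->E, B8->F, B11->F; records B1=F, B3=T, B5=F, B6=S, B7=F, B8=F, B9=E, B11=F
run #5 (a=1, x=14) runs B1->F, B3->T, B6->S, B5->F, B7->F, B9->E, B8->F, B11->F; records B1=F, B3=T, B5=F, B6=S, B7=F, B8=F, B9=E, B11=F
run #6 (a=3, x=8) runs B1->T, B2->F, B1->T, B2->F, B1->F, B3->T, B6->S, B5->F, B7->F, B9->E, B8->F, B11->F; records B1=T, B1=F, B2=F, B3=T, B5=F, B6=S, B7=F, B8=F, B9=E, B11=F
run #7 (a=0, x=11) runs B1->T, B2->T, B1->F, B3->T, B6->S, B5->F, B7->T, B9->E, B8->F, B11->F; records B1=T, B1=F, B2=T, B3=T, B5=F, B6=S, B7=T, B8=F, B9=E, B11=F
run #8 (a=5, x=11) runs B1->T, B2->F, B1->F, B3->T, B6->S, B5->F, B7->T, B9->E, B8->T, B10->T; records B1=T, B1=F, B2=F, B3=T, B5=F, B6=S, B7=T, B8=T, B9=E, B10=T
run #9 (a=2, x=15) runs B1->F, B3->T, B6->E, B5->T, B6->S, B5->F, B7->F, B9->E, B8->F, B11->F; records B1=F, B3=T, B5=T, B5=F, B6=S, B6=E, B7=F, B8=F, B9=E, B11=F
union over the pool: B1=T, B1=F, B2=T, B2=F, B3=T, B5=T, B5=F, B6=S, B6=E, B7=T, B7=F, B8=T, B8=F, B9=S, B9=E, B10=T, B11=F
uncovered (5 of 22): B3=F, B4=T, B4=F, B10=F, B11=T

Answer: 5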